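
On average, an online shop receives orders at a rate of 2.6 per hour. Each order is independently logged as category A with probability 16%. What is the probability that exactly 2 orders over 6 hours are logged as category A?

0.2567

Thinning: the orders that are logged as category A themselves form a Poisson process with rate 0.16 × 2.6 = 0.416 per hour.
Over the interval, μ = 0.416 × 6 = 2.496 (6 hours).
P(N = 2) = e^(−2.496) · 2.496^2/2! ≈ 0.2567.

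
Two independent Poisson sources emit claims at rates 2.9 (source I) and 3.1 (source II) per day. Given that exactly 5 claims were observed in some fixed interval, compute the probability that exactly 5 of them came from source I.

0.0264

Given the total, each event is independently from source I with probability p = λ_I/(λ_I+λ_II) = 2.9/6 ≈ 0.4833.
So K ~ Binomial(5, 2.9/6): P(K = 5) = C(5,5) · (2.9/6)^5 · (3.1/6)^0 ≈ 0.0264.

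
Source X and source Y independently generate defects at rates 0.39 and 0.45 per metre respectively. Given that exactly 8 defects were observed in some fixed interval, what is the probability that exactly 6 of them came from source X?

Given the total, each event is independently from source X with probability p = λ_X/(λ_X+λ_Y) = 0.39/0.84 ≈ 0.4643.
So K ~ Binomial(8, 0.39/0.84): P(K = 6) = C(8,6) · (0.39/0.84)^6 · (0.45/0.84)^2 ≈ 0.0805.

0.0805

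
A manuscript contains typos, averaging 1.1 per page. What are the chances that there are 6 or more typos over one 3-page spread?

0.1171

Over the interval, μ = 1.1 × 3 = 3.3 (a 3-page spread = 3 pages).
P(N ≥ 6) = 1 − P(N ≤ 5) = 1 − Σ_{j=0}^{5} e^(−μ) μ^j/j! ≈ 0.1171.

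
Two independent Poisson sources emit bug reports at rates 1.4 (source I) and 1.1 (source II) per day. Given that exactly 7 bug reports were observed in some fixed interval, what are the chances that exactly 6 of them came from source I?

0.0950

Given the total, each event is independently from source I with probability p = λ_I/(λ_I+λ_II) = 1.4/2.5 = 0.5600.
So K ~ Binomial(7, 1.4/2.5): P(K = 6) = C(7,6) · (1.4/2.5)^6 · (1.1/2.5)^1 ≈ 0.0950.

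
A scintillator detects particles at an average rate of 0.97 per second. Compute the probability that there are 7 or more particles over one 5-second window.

0.2162

Over the interval, μ = 0.97 × 5 = 4.85 (a 5-second window = 5 seconds).
P(N ≥ 7) = 1 − P(N ≤ 6) = 1 − Σ_{j=0}^{6} e^(−μ) μ^j/j! ≈ 0.2162.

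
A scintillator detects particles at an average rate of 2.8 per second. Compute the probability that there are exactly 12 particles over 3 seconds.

Over the interval, μ = 2.8 × 3 = 8.4 (3 seconds).
P(N = 12) = e^(−μ) μ^12/12! = e^(−8.4) · 8.4^12/479001600 ≈ 0.0579.

0.0579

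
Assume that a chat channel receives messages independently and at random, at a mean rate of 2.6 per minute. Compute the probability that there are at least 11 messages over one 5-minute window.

Over the interval, μ = 2.6 × 5 = 13 (a 5-minute window = 5 minutes).
P(N ≥ 11) = 1 − P(N ≤ 10) = 1 − Σ_{j=0}^{10} e^(−μ) μ^j/j! ≈ 0.7483.

0.7483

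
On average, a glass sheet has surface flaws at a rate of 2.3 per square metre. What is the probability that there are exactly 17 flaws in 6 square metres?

0.0682

Over the interval, μ = 2.3 × 6 = 13.8 (6 square metres).
P(N = 17) = e^(−μ) μ^17/17! = e^(−13.8) · 13.8^17/355687428096000 ≈ 0.0682.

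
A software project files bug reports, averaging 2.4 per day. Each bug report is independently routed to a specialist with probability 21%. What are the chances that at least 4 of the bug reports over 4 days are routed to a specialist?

Thinning: the bug reports that are routed to a specialist themselves form a Poisson process with rate 0.21 × 2.4 = 0.504 per day.
Over the interval, μ = 0.504 × 4 = 2.016 (4 days).
P(N ≥ 4) = 1 − P(N ≤ 3) ≈ 0.1458.

0.1458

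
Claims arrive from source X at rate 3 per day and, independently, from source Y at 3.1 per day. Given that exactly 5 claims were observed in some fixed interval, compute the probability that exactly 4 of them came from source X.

Given the total, each event is independently from source X with probability p = λ_X/(λ_X+λ_Y) = 3/6.1 ≈ 0.4918.
So K ~ Binomial(5, 3/6.1): P(K = 4) = C(5,4) · (3/6.1)^4 · (3.1/6.1)^1 ≈ 0.1487.

0.1487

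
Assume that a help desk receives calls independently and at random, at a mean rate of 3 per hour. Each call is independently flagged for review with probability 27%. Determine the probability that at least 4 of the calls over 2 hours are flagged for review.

0.0816

Thinning: the calls that are flagged for review themselves form a Poisson process with rate 0.27 × 3 = 0.81 per hour.
Over the interval, μ = 0.81 × 2 = 1.62 (2 hours).
P(N ≥ 4) = 1 − P(N ≤ 3) ≈ 0.0816.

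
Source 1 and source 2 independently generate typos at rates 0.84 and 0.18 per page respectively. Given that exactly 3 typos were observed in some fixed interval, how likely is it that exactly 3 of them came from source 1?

Given the total, each event is independently from source 1 with probability p = λ_1/(λ_1+λ_2) = 0.84/1.02 ≈ 0.8235.
So K ~ Binomial(3, 0.84/1.02): P(K = 3) = C(3,3) · (0.84/1.02)^3 · (0.18/1.02)^0 ≈ 0.5585.

0.5585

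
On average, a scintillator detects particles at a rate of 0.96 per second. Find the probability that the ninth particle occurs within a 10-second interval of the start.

Over the interval, μ = 0.96 × 10 = 9.6 (a 10-second interval = 10 seconds).
The ninth arrival falls in the interval iff at least 9 events occur there: P(S_9 ≤ t) = P(N ≥ 9) = 1 − P(N ≤ 8) ≈ 0.6204.

0.6204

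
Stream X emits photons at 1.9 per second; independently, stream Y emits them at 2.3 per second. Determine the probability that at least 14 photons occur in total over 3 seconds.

Independent Poisson processes superpose: combined rate λ = 1.9 + 2.3 = 4.2 per second.
Over the interval, μ = 4.2 × 3 = 12.6 (3 seconds).
P(N ≥ 14) = 1 − P(N ≤ 13) ≈ 0.3831.

0.3831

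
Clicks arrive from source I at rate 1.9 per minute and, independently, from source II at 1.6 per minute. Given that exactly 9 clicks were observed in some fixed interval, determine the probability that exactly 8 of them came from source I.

Given the total, each event is independently from source I with probability p = λ_I/(λ_I+λ_II) = 1.9/3.5 ≈ 0.5429.
So K ~ Binomial(9, 1.9/3.5): P(K = 8) = C(9,8) · (1.9/3.5)^8 · (1.6/3.5)^1 ≈ 0.0310.

0.0310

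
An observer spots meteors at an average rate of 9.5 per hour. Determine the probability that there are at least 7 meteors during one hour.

0.8351

With mean μ = 9.5 per hour,
P(N ≥ 7) = 1 − P(N ≤ 6) = 1 − Σ_{j=0}^{6} e^(−μ) μ^j/j! ≈ 0.8351.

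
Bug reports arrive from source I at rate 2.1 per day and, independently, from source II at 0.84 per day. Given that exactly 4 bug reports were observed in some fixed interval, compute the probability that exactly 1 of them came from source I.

Given the total, each event is independently from source I with probability p = λ_I/(λ_I+λ_II) = 2.1/2.94 ≈ 0.7143.
So K ~ Binomial(4, 2.1/2.94): P(K = 1) = C(4,1) · (2.1/2.94)^1 · (0.84/2.94)^3 ≈ 0.0666.

0.0666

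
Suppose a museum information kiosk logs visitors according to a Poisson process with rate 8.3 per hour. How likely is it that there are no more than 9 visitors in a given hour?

0.6788

With mean μ = 8.3 per hour,
P(N ≤ 9) = Σ_{j=0}^{9} e^(−μ) μ^j/j! ≈ 0.6788.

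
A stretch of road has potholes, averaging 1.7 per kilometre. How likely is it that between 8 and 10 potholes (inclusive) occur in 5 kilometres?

0.3778

Over the interval, μ = 1.7 × 5 = 8.5 (5 kilometres).
P(8 ≤ N ≤ 10) = Σ_{j=8}^{10} e^(−8.5) · 8.5^j/j! ≈ 0.3778.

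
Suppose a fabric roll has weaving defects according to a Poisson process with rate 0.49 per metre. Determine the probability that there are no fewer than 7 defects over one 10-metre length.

0.2233

Over the interval, μ = 0.49 × 10 = 4.9 (a 10-metre length = 10 metres).
P(N ≥ 7) = 1 − P(N ≤ 6) = 1 − Σ_{j=0}^{6} e^(−μ) μ^j/j! ≈ 0.2233.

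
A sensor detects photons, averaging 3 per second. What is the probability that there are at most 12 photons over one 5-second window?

0.2676

Over the interval, μ = 3 × 5 = 15 (a 5-second window = 5 seconds).
P(N ≤ 12) = Σ_{j=0}^{12} e^(−μ) μ^j/j! ≈ 0.2676.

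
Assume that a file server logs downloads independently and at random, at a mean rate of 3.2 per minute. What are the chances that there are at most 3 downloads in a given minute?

0.6025

With mean μ = 3.2 per minute,
P(N ≤ 3) = Σ_{j=0}^{3} e^(−μ) μ^j/j! ≈ 0.6025.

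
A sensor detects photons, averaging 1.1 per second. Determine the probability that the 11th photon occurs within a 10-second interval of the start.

0.5401

Over the interval, μ = 1.1 × 10 = 11 (a 10-second interval = 10 seconds).
The 11th arrival falls in the interval iff at least 11 events occur there: P(S_11 ≤ t) = P(N ≥ 11) = 1 − P(N ≤ 10) ≈ 0.5401.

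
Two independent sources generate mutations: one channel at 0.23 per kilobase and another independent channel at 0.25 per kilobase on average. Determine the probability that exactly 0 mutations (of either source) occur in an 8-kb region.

Independent Poisson processes superpose: combined rate λ = 0.23 + 0.25 = 0.48 per kilobase.
Over the interval, μ = 0.48 × 8 = 3.84 (an 8-kb region = 8 kilobases).
P(N = 0) = e^(−3.84) · 3.84^0/0! ≈ 0.0215.

0.0215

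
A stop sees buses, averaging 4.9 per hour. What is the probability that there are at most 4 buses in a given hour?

0.4582

With mean μ = 4.9 per hour,
P(N ≤ 4) = Σ_{j=0}^{4} e^(−μ) μ^j/j! ≈ 0.4582.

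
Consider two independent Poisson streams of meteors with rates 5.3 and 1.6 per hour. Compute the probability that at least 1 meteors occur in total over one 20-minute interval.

Independent Poisson processes superpose: combined rate λ = 5.3 + 1.6 = 6.9 per hour.
Over the interval, μ = 6.9 × 1/3 = 2.3 (a 20-minute interval = 1/3 hours).
P(N ≥ 1) = 1 − P(N ≤ 0) ≈ 0.8997.

0.8997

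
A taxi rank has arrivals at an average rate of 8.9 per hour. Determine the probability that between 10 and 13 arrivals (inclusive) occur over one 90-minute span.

0.3907

Over the interval, μ = 8.9 × 1.5 = 13.35 (a 90-minute span = 1.5 hours).
P(10 ≤ N ≤ 13) = Σ_{j=10}^{13} e^(−13.35) · 13.35^j/j! ≈ 0.3907.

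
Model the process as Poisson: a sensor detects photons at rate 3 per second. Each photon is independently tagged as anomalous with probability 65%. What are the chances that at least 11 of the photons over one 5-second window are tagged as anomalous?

0.3857

Thinning: the photons that are tagged as anomalous themselves form a Poisson process with rate 0.65 × 3 = 1.95 per second.
Over the interval, μ = 1.95 × 5 = 9.75 (a 5-second window = 5 seconds).
P(N ≥ 11) = 1 − P(N ≤ 10) ≈ 0.3857.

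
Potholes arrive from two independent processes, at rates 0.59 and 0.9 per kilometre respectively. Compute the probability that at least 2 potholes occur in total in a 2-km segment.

Independent Poisson processes superpose: combined rate λ = 0.59 + 0.9 = 1.49 per kilometre.
Over the interval, μ = 1.49 × 2 = 2.98 (a 2-km segment = 2 kilometres).
P(N ≥ 2) = 1 − P(N ≤ 1) ≈ 0.7978.

0.7978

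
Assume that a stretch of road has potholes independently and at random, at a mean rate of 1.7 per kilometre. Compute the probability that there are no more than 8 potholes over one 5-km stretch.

0.5231

Over the interval, μ = 1.7 × 5 = 8.5 (a 5-km stretch = 5 kilometres).
P(N ≤ 8) = Σ_{j=0}^{8} e^(−μ) μ^j/j! ≈ 0.5231.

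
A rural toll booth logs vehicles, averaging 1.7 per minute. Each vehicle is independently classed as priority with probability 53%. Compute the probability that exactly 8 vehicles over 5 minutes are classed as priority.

Thinning: the vehicles that are classed as priority themselves form a Poisson process with rate 0.53 × 1.7 = 0.901 per minute.
Over the interval, μ = 0.901 × 5 = 4.505 (5 minutes).
P(N = 8) = e^(−4.505) · 4.505^8/8! ≈ 0.0465.

0.0465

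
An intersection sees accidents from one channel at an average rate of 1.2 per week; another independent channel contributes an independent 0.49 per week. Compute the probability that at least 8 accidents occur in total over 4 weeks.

Independent Poisson processes superpose: combined rate λ = 1.2 + 0.49 = 1.69 per week.
Over the interval, μ = 1.69 × 4 = 6.76 (4 weeks).
P(N ≥ 8) = 1 − P(N ≤ 7) ≈ 0.3656.

0.3656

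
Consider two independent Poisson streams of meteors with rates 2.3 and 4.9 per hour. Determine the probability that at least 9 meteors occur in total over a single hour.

Independent Poisson processes superpose: combined rate λ = 2.3 + 4.9 = 7.2 per hour.
So μ = 7.2.
P(N ≥ 9) = 1 − P(N ≤ 8) ≈ 0.2973.

0.2973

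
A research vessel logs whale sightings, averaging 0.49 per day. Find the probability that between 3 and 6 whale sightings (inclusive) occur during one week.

0.6060

Over the interval, μ = 0.49 × 7 = 3.43 (a week = 7 days).
P(3 ≤ N ≤ 6) = Σ_{j=3}^{6} e^(−3.43) · 3.43^j/j! ≈ 0.6060.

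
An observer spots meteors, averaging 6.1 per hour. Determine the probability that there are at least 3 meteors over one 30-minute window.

Over the interval, μ = 6.1 × 0.5 = 3.05 (a 30-minute window = 0.5 hours).
P(N ≥ 3) = 1 − P(N ≤ 2) = 1 − Σ_{j=0}^{2} e^(−μ) μ^j/j! ≈ 0.5879.

0.5879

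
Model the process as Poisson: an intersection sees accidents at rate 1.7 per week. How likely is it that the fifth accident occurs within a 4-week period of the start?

Over the interval, μ = 1.7 × 4 = 6.8 (a 4-week period = 4 weeks).
The fifth arrival falls in the interval iff at least 5 events occur there: P(S_5 ≤ t) = P(N ≥ 5) = 1 − P(N ≤ 4) ≈ 0.8080.

0.8080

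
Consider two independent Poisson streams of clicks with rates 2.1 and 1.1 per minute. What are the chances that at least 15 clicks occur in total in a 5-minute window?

Independent Poisson processes superpose: combined rate λ = 2.1 + 1.1 = 3.2 per minute.
Over the interval, μ = 3.2 × 5 = 16 (a 5-minute window = 5 minutes).
P(N ≥ 15) = 1 − P(N ≤ 14) ≈ 0.6325.

0.6325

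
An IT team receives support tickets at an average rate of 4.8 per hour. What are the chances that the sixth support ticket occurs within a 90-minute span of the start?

0.7241

Over the interval, μ = 4.8 × 1.5 = 7.2 (a 90-minute span = 1.5 hours).
The sixth arrival falls in the interval iff at least 6 events occur there: P(S_6 ≤ t) = P(N ≥ 6) = 1 − P(N ≤ 5) ≈ 0.7241.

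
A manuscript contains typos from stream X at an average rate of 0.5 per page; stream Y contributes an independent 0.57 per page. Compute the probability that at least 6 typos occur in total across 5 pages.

0.4452

Independent Poisson processes superpose: combined rate λ = 0.5 + 0.57 = 1.07 per page.
Over the interval, μ = 1.07 × 5 = 5.35 (5 pages).
P(N ≥ 6) = 1 − P(N ≤ 5) ≈ 0.4452.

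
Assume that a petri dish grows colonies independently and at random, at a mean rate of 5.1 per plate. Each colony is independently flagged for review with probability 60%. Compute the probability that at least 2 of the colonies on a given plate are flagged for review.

0.8096

Thinning: the colonies that are flagged for review themselves form a Poisson process with rate 0.6 × 5.1 = 3.06 per plate.
So μ = 3.06.
P(N ≥ 2) = 1 − P(N ≤ 1) ≈ 0.8096.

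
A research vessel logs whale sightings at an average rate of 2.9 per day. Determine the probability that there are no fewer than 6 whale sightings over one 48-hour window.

Over the interval, μ = 2.9 × 2 = 5.8 (a 48-hour window = 2 days).
P(N ≥ 6) = 1 − P(N ≤ 5) = 1 − Σ_{j=0}^{5} e^(−μ) μ^j/j! ≈ 0.5217.

0.5217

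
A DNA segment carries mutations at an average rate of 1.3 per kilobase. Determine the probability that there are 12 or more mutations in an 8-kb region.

Over the interval, μ = 1.3 × 8 = 10.4 (an 8-kb region = 8 kilobases).
P(N ≥ 12) = 1 − P(N ≤ 11) = 1 − Σ_{j=0}^{11} e^(−μ) μ^j/j! ≈ 0.3495.

0.3495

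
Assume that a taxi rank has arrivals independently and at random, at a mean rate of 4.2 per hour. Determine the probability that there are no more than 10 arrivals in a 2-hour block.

0.7743

Over the interval, μ = 4.2 × 2 = 8.4 (a 2-hour block = 2 hours).
P(N ≤ 10) = Σ_{j=0}^{10} e^(−μ) μ^j/j! ≈ 0.7743.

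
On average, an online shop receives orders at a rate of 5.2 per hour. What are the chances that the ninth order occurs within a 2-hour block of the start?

Over the interval, μ = 5.2 × 2 = 10.4 (a 2-hour block = 2 hours).
The ninth arrival falls in the interval iff at least 9 events occur there: P(S_9 ≤ t) = P(N ≥ 9) = 1 − P(N ≤ 8) ≈ 0.7104.

0.7104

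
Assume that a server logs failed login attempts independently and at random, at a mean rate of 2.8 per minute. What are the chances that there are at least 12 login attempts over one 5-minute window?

0.7400

Over the interval, μ = 2.8 × 5 = 14 (a 5-minute window = 5 minutes).
P(N ≥ 12) = 1 − P(N ≤ 11) = 1 − Σ_{j=0}^{11} e^(−μ) μ^j/j! ≈ 0.7400.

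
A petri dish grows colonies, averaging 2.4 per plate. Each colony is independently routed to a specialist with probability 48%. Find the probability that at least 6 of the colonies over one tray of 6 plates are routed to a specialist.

0.6879

Thinning: the colonies that are routed to a specialist themselves form a Poisson process with rate 0.48 × 2.4 = 1.152 per plate.
Over the interval, μ = 1.152 × 6 = 6.912 (a tray of 6 plates = 6 plates).
P(N ≥ 6) = 1 − P(N ≤ 5) ≈ 0.6879.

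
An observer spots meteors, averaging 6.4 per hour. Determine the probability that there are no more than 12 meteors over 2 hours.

Over the interval, μ = 6.4 × 2 = 12.8 (2 hours).
P(N ≤ 12) = Σ_{j=0}^{12} e^(−μ) μ^j/j! ≈ 0.4853.

0.4853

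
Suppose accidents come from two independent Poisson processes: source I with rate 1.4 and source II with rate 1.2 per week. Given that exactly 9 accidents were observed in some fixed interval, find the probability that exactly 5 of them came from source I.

0.2588

Given the total, each event is independently from source I with probability p = λ_I/(λ_I+λ_II) = 1.4/2.6 ≈ 0.5385.
So K ~ Binomial(9, 1.4/2.6): P(K = 5) = C(9,5) · (1.4/2.6)^5 · (1.2/2.6)^4 ≈ 0.2588.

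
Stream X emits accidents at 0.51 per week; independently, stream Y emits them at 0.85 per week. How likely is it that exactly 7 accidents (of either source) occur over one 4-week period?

Independent Poisson processes superpose: combined rate λ = 0.51 + 0.85 = 1.36 per week.
Over the interval, μ = 1.36 × 4 = 5.44 (a 4-week period = 4 weeks).
P(N = 7) = e^(−5.44) · 5.44^7/7! ≈ 0.1214.

0.1214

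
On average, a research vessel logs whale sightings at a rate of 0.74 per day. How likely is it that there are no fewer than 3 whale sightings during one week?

0.8897

Over the interval, μ = 0.74 × 7 = 5.18 (a week = 7 days).
P(N ≥ 3) = 1 − P(N ≤ 2) = 1 − Σ_{j=0}^{2} e^(−μ) μ^j/j! ≈ 0.8897.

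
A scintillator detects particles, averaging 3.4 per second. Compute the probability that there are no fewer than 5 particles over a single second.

With mean μ = 3.4 per second,
P(N ≥ 5) = 1 − P(N ≤ 4) = 1 − Σ_{j=0}^{4} e^(−μ) μ^j/j! ≈ 0.2558.

0.2558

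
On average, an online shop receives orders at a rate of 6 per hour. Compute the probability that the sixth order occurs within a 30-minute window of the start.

Over the interval, μ = 6 × 0.5 = 3 (a 30-minute window = 0.5 hours).
The sixth arrival falls in the interval iff at least 6 events occur there: P(S_6 ≤ t) = P(N ≥ 6) = 1 − P(N ≤ 5) ≈ 0.0839.

0.0839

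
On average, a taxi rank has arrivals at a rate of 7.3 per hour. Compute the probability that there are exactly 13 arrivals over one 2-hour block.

Over the interval, μ = 7.3 × 2 = 14.6 (a 2-hour block = 2 hours).
P(N = 13) = e^(−μ) μ^13/13! = e^(−14.6) · 14.6^13/6227020800 ≈ 0.1004.

0.1004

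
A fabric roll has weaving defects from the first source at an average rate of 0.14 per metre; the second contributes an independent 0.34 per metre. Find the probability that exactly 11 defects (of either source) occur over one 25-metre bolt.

Independent Poisson processes superpose: combined rate λ = 0.14 + 0.34 = 0.48 per metre.
Over the interval, μ = 0.48 × 25 = 12 (a 25-metre bolt = 25 metres).
P(N = 11) = e^(−12) · 12^11/11! ≈ 0.1144.

0.1144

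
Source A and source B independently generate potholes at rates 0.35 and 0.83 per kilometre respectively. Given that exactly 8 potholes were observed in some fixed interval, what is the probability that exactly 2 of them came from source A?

0.2983

Given the total, each event is independently from source A with probability p = λ_A/(λ_A+λ_B) = 0.35/1.18 ≈ 0.2966.
So K ~ Binomial(8, 0.35/1.18): P(K = 2) = C(8,2) · (0.35/1.18)^2 · (0.83/1.18)^6 ≈ 0.2983.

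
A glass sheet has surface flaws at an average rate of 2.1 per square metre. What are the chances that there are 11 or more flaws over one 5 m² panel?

0.4793

Over the interval, μ = 2.1 × 5 = 10.5 (a 5 m² panel = 5 square metres).
P(N ≥ 11) = 1 − P(N ≤ 10) = 1 − Σ_{j=0}^{10} e^(−μ) μ^j/j! ≈ 0.4793.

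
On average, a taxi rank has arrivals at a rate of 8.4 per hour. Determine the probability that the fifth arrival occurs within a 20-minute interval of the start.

Over the interval, μ = 8.4 × 1/3 = 2.8 (a 20-minute interval = 1/3 hours).
The fifth arrival falls in the interval iff at least 5 events occur there: P(S_5 ≤ t) = P(N ≥ 5) = 1 − P(N ≤ 4) ≈ 0.1523.

0.1523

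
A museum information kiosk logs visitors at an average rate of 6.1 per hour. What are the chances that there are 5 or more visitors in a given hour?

With mean μ = 6.1 per hour,
P(N ≥ 5) = 1 − P(N ≤ 4) = 1 − Σ_{j=0}^{4} e^(−μ) μ^j/j! ≈ 0.7281.

0.7281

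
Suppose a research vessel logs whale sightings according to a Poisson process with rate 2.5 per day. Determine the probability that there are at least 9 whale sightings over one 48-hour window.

Over the interval, μ = 2.5 × 2 = 5 (a 48-hour window = 2 days).
P(N ≥ 9) = 1 − P(N ≤ 8) = 1 − Σ_{j=0}^{8} e^(−μ) μ^j/j! ≈ 0.0681.

0.0681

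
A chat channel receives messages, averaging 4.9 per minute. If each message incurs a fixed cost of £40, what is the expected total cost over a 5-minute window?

£980

E[N] = 4.9 × 5 = 24.5 (a 5-minute window = 5 minutes); E[cost] = 24.5 × £40 = £980.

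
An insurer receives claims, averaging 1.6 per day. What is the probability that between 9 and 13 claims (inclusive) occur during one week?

0.5477

Over the interval, μ = 1.6 × 7 = 11.2 (a week = 7 days).
P(9 ≤ N ≤ 13) = Σ_{j=9}^{13} e^(−11.2) · 11.2^j/j! ≈ 0.5477.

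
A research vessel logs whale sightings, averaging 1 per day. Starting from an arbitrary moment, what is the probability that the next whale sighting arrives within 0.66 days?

0.4831

Inter-arrival times are exponential with rate λ = 1 per day.
P(T ≤ 0.66) = 1 − e^(−λt) = 1 − e^(−1 × 0.66) = 1 − e^(−0.66) ≈ 0.4831.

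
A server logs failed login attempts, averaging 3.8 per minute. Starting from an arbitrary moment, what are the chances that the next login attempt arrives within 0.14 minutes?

Inter-arrival times are exponential with rate λ = 3.8 per minute.
P(T ≤ 0.14) = 1 − e^(−λt) = 1 − e^(−3.8 × 0.14) = 1 − e^(−0.532) ≈ 0.4126.

0.4126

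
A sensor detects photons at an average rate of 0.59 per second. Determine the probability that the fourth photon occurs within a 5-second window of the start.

0.3416

Over the interval, μ = 0.59 × 5 = 2.95 (a 5-second window = 5 seconds).
The fourth arrival falls in the interval iff at least 4 events occur there: P(S_4 ≤ t) = P(N ≥ 4) = 1 − P(N ≤ 3) ≈ 0.3416.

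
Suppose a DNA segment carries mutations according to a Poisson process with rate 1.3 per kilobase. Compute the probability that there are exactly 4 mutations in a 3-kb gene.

0.1951

Over the interval, μ = 1.3 × 3 = 3.9 (a 3-kb gene = 3 kilobases).
P(N = 4) = e^(−μ) μ^4/4! = e^(−3.9) · 3.9^4/24 ≈ 0.1951.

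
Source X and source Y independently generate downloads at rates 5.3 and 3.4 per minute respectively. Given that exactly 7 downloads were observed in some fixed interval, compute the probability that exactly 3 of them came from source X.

Given the total, each event is independently from source X with probability p = λ_X/(λ_X+λ_Y) = 5.3/8.7 ≈ 0.6092.
So K ~ Binomial(7, 5.3/8.7): P(K = 3) = C(7,3) · (5.3/8.7)^3 · (3.4/8.7)^4 ≈ 0.1846.

0.1846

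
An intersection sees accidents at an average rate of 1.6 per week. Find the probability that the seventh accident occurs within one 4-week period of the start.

0.4577

Over the interval, μ = 1.6 × 4 = 6.4 (a 4-week period = 4 weeks).
The seventh arrival falls in the interval iff at least 7 events occur there: P(S_7 ≤ t) = P(N ≥ 7) = 1 − P(N ≤ 6) ≈ 0.4577.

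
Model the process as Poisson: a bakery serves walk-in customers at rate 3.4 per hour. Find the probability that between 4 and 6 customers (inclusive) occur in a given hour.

With mean μ = 3.4 per hour,
P(4 ≤ N ≤ 6) = Σ_{j=4}^{6} e^(−3.4) · 3.4^j/j! ≈ 0.3838.

0.3838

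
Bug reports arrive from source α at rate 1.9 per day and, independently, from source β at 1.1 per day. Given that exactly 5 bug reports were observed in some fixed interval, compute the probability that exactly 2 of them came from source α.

Given the total, each event is independently from source α with probability p = λ_α/(λ_α+λ_β) = 1.9/3 ≈ 0.6333.
So K ~ Binomial(5, 1.9/3): P(K = 2) = C(5,2) · (1.9/3)^2 · (1.1/3)^3 ≈ 0.1977.

0.1977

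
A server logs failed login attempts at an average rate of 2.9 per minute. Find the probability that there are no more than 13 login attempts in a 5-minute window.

Over the interval, μ = 2.9 × 5 = 14.5 (a 5-minute window = 5 minutes).
P(N ≤ 13) = Σ_{j=0}^{13} e^(−μ) μ^j/j! ≈ 0.4125.

0.4125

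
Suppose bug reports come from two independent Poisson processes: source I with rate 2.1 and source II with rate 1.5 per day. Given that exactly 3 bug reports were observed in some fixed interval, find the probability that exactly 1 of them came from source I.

Given the total, each event is independently from source I with probability p = λ_I/(λ_I+λ_II) = 2.1/3.6 ≈ 0.5833.
So K ~ Binomial(3, 2.1/3.6): P(K = 1) = C(3,1) · (2.1/3.6)^1 · (1.5/3.6)^2 ≈ 0.3038.

0.3038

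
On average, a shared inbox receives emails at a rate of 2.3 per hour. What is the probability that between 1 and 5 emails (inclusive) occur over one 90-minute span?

Over the interval, μ = 2.3 × 1.5 = 3.45 (a 90-minute span = 1.5 hours).
P(1 ≤ N ≤ 5) = Σ_{j=1}^{5} e^(−3.45) · 3.45^j/j! ≈ 0.8324.

0.8324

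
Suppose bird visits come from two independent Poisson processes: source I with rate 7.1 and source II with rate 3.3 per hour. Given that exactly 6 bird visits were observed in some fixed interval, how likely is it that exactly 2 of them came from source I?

Given the total, each event is independently from source I with probability p = λ_I/(λ_I+λ_II) = 7.1/10.4 ≈ 0.6827.
So K ~ Binomial(6, 7.1/10.4): P(K = 2) = C(6,2) · (7.1/10.4)^2 · (3.3/10.4)^4 ≈ 0.0709.

0.0709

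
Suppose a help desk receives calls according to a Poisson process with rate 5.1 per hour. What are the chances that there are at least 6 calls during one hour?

With mean μ = 5.1 per hour,
P(N ≥ 6) = 1 − P(N ≤ 5) = 1 − Σ_{j=0}^{5} e^(−μ) μ^j/j! ≈ 0.4016.

0.4016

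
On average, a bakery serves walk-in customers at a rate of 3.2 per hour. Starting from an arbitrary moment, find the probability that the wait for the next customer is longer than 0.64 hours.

0.1290

The wait for the next event is exponential with rate λ = 3.2 per hour.
P(T > 0.64) = e^(−λt) = e^(−3.2 × 0.64) = e^(−2.048) ≈ 0.1290.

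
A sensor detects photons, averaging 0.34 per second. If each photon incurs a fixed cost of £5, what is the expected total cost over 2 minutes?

E[N] = 0.34 × 120 = 40.8 (2 minutes = 120 seconds); E[cost] = 40.8 × £5 = £204.

£204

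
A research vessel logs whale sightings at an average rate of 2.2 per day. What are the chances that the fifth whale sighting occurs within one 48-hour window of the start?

0.4488

Over the interval, μ = 2.2 × 2 = 4.4 (a 48-hour window = 2 days).
The fifth arrival falls in the interval iff at least 5 events occur there: P(S_5 ≤ t) = P(N ≥ 5) = 1 − P(N ≤ 4) ≈ 0.4488.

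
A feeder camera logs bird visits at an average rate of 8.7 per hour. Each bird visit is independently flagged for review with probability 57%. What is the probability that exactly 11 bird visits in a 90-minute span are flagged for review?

Thinning: the bird visits that are flagged for review themselves form a Poisson process with rate 0.57 × 8.7 = 4.959 per hour.
Over the interval, μ = 4.959 × 1.5 = 7.4385 (a 90-minute span = 1.5 hours).
P(N = 11) = e^(−7.4385) · 7.4385^11/11! ≈ 0.0568.

0.0568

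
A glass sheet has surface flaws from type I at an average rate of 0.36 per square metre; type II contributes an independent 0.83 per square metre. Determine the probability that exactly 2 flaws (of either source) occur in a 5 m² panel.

0.0461

Independent Poisson processes superpose: combined rate λ = 0.36 + 0.83 = 1.19 per square metre.
Over the interval, μ = 1.19 × 5 = 5.95 (a 5 m² panel = 5 square metres).
P(N = 2) = e^(−5.95) · 5.95^2/2! ≈ 0.0461.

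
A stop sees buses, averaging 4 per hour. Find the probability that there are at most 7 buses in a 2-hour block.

0.4530

Over the interval, μ = 4 × 2 = 8 (a 2-hour block = 2 hours).
P(N ≤ 7) = Σ_{j=0}^{7} e^(−μ) μ^j/j! ≈ 0.4530.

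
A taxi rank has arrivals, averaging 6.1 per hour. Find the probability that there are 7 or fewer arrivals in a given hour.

With mean μ = 6.1 per hour,
P(N ≤ 7) = Σ_{j=0}^{7} e^(−μ) μ^j/j! ≈ 0.7301.

0.7301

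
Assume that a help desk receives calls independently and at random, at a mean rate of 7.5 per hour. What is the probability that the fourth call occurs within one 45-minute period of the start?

Over the interval, μ = 7.5 × 0.75 = 5.625 (a 45-minute period = 0.75 hours).
The fourth arrival falls in the interval iff at least 4 events occur there: P(S_4 ≤ t) = P(N ≥ 4) = 1 − P(N ≤ 3) ≈ 0.8121.

0.8121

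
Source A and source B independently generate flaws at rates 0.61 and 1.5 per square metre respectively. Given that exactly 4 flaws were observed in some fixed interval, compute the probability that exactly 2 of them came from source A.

0.2534

Given the total, each event is independently from source A with probability p = λ_A/(λ_A+λ_B) = 0.61/2.11 ≈ 0.2891.
So K ~ Binomial(4, 0.61/2.11): P(K = 2) = C(4,2) · (0.61/2.11)^2 · (1.5/2.11)^2 ≈ 0.2534.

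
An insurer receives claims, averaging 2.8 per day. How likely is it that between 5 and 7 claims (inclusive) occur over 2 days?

Over the interval, μ = 2.8 × 2 = 5.6 (2 days).
P(5 ≤ N ≤ 7) = Σ_{j=5}^{7} e^(−5.6) · 5.6^j/j! ≈ 0.4548.

0.4548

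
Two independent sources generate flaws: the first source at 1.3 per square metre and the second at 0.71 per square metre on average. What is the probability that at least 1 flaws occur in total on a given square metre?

0.8660

Independent Poisson processes superpose: combined rate λ = 1.3 + 0.71 = 2.01 per square metre.
So μ = 2.01.
P(N ≥ 1) = 1 − P(N ≤ 0) ≈ 0.8660.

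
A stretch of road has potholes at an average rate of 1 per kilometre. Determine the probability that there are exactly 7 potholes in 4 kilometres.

0.0595

Over the interval, μ = 1 × 4 = 4 (4 kilometres).
P(N = 7) = e^(−μ) μ^7/7! = e^(−4) · 4^7/5040 ≈ 0.0595.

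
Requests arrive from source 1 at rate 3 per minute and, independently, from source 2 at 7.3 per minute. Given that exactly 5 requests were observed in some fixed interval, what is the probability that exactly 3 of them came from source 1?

Given the total, each event is independently from source 1 with probability p = λ_1/(λ_1+λ_2) = 3/10.3 ≈ 0.2913.
So K ~ Binomial(5, 3/10.3): P(K = 3) = C(5,3) · (3/10.3)^3 · (7.3/10.3)^2 ≈ 0.1241.

0.1241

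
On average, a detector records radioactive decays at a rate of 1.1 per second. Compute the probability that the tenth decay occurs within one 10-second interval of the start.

Over the interval, μ = 1.1 × 10 = 11 (a 10-second interval = 10 seconds).
The tenth arrival falls in the interval iff at least 10 events occur there: P(S_10 ≤ t) = P(N ≥ 10) = 1 − P(N ≤ 9) ≈ 0.6595.

0.6595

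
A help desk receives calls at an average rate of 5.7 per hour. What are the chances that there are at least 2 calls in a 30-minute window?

0.7773

Over the interval, μ = 5.7 × 0.5 = 2.85 (a 30-minute window = 0.5 hours).
P(N ≥ 2) = 1 − P(N ≤ 1) = 1 − Σ_{j=0}^{1} e^(−μ) μ^j/j! ≈ 0.7773.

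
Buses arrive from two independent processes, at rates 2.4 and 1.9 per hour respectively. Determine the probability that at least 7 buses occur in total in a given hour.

Independent Poisson processes superpose: combined rate λ = 2.4 + 1.9 = 4.3 per hour.
So μ = 4.3.
P(N ≥ 7) = 1 − P(N ≤ 6) ≈ 0.1442.

0.1442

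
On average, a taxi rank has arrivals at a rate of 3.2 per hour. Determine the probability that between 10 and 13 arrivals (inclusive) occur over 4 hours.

0.4156

Over the interval, μ = 3.2 × 4 = 12.8 (4 hours).
P(10 ≤ N ≤ 13) = Σ_{j=10}^{13} e^(−12.8) · 12.8^j/j! ≈ 0.4156.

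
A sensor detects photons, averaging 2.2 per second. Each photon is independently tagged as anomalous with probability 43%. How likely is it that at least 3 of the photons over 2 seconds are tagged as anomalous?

Thinning: the photons that are tagged as anomalous themselves form a Poisson process with rate 0.43 × 2.2 = 0.946 per second.
Over the interval, μ = 0.946 × 2 = 1.892 (2 seconds).
P(N ≥ 3) = 1 − P(N ≤ 2) ≈ 0.2941.

0.2941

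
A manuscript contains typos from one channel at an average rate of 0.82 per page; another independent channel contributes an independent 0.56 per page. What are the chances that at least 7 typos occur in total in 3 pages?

Independent Poisson processes superpose: combined rate λ = 0.82 + 0.56 = 1.38 per page.
Over the interval, μ = 1.38 × 3 = 4.14 (3 pages).
P(N ≥ 7) = 1 − P(N ≤ 6) ≈ 0.1258.

0.1258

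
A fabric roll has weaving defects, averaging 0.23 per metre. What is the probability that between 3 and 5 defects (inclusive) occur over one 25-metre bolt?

0.4125

Over the interval, μ = 0.23 × 25 = 5.75 (a 25-metre bolt = 25 metres).
P(3 ≤ N ≤ 5) = Σ_{j=3}^{5} e^(−5.75) · 5.75^j/j! ≈ 0.4125.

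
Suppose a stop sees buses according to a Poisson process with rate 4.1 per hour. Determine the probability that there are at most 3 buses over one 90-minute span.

0.1383

Over the interval, μ = 4.1 × 1.5 = 6.15 (a 90-minute span = 1.5 hours).
P(N ≤ 3) = Σ_{j=0}^{3} e^(−μ) μ^j/j! ≈ 0.1383.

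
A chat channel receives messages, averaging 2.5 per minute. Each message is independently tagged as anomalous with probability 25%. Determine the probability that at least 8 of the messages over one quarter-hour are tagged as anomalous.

Thinning: the messages that are tagged as anomalous themselves form a Poisson process with rate 0.25 × 2.5 = 0.625 per minute.
Over the interval, μ = 0.625 × 15 = 9.375 (a quarter-hour = 15 minutes).
P(N ≥ 8) = 1 − P(N ≤ 7) ≈ 0.7182.

0.7182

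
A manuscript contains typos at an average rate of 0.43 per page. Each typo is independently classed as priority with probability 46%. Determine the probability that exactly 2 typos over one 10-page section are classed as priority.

Thinning: the typos that are classed as priority themselves form a Poisson process with rate 0.46 × 0.43 = 0.1978 per page.
Over the interval, μ = 0.1978 × 10 = 1.978 (a 10-page section = 10 pages).
P(N = 2) = e^(−1.978) · 1.978^2/2! ≈ 0.2706.

0.2706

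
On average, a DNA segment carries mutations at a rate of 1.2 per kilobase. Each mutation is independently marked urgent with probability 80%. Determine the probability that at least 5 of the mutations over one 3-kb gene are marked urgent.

0.1650

Thinning: the mutations that are marked urgent themselves form a Poisson process with rate 0.8 × 1.2 = 0.96 per kilobase.
Over the interval, μ = 0.96 × 3 = 2.88 (a 3-kb gene = 3 kilobases).
P(N ≥ 5) = 1 − P(N ≤ 4) ≈ 0.1650.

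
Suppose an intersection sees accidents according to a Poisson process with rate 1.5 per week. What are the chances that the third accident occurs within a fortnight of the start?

0.5768

Over the interval, μ = 1.5 × 2 = 3 (a fortnight = 2 weeks).
The third arrival falls in the interval iff at least 3 events occur there: P(S_3 ≤ t) = P(N ≥ 3) = 1 − P(N ≤ 2) ≈ 0.5768.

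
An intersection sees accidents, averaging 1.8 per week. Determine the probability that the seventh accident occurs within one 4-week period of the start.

Over the interval, μ = 1.8 × 4 = 7.2 (a 4-week period = 4 weeks).
The seventh arrival falls in the interval iff at least 7 events occur there: P(S_7 ≤ t) = P(N ≥ 7) = 1 − P(N ≤ 6) ≈ 0.5796.

0.5796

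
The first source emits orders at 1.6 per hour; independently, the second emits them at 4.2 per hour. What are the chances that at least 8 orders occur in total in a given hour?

0.2290

Independent Poisson processes superpose: combined rate λ = 1.6 + 4.2 = 5.8 per hour.
So μ = 5.8.
P(N ≥ 8) = 1 − P(N ≤ 7) ≈ 0.2290.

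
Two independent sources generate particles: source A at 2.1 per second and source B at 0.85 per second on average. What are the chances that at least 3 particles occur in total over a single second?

Independent Poisson processes superpose: combined rate λ = 2.1 + 0.85 = 2.95 per second.
So μ = 2.95.
P(N ≥ 3) = 1 − P(N ≤ 2) ≈ 0.5655.

0.5655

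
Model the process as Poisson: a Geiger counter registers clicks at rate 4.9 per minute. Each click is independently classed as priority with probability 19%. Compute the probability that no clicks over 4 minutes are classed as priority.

0.0241

Thinning: the clicks that are classed as priority themselves form a Poisson process with rate 0.19 × 4.9 = 0.931 per minute.
Over the interval, μ = 0.931 × 4 = 3.724 (4 minutes).
P(N = 0) = e^(−3.724) · 3.724^0/0! ≈ 0.0241.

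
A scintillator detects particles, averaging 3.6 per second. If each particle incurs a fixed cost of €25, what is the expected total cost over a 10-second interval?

€900

E[N] = 3.6 × 10 = 36 (a 10-second interval = 10 seconds); E[cost] = 36 × €25 = €900.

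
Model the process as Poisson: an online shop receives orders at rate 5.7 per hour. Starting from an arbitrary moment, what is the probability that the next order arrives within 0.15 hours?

Inter-arrival times are exponential with rate λ = 5.7 per hour.
P(T ≤ 0.15) = 1 − e^(−λt) = 1 − e^(−5.7 × 0.15) = 1 − e^(−0.855) ≈ 0.5747.

0.5747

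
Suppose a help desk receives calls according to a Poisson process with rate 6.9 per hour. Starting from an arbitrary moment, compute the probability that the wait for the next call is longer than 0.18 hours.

0.2888

The wait for the next event is exponential with rate λ = 6.9 per hour.
P(T > 0.18) = e^(−λt) = e^(−6.9 × 0.18) = e^(−1.242) ≈ 0.2888.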